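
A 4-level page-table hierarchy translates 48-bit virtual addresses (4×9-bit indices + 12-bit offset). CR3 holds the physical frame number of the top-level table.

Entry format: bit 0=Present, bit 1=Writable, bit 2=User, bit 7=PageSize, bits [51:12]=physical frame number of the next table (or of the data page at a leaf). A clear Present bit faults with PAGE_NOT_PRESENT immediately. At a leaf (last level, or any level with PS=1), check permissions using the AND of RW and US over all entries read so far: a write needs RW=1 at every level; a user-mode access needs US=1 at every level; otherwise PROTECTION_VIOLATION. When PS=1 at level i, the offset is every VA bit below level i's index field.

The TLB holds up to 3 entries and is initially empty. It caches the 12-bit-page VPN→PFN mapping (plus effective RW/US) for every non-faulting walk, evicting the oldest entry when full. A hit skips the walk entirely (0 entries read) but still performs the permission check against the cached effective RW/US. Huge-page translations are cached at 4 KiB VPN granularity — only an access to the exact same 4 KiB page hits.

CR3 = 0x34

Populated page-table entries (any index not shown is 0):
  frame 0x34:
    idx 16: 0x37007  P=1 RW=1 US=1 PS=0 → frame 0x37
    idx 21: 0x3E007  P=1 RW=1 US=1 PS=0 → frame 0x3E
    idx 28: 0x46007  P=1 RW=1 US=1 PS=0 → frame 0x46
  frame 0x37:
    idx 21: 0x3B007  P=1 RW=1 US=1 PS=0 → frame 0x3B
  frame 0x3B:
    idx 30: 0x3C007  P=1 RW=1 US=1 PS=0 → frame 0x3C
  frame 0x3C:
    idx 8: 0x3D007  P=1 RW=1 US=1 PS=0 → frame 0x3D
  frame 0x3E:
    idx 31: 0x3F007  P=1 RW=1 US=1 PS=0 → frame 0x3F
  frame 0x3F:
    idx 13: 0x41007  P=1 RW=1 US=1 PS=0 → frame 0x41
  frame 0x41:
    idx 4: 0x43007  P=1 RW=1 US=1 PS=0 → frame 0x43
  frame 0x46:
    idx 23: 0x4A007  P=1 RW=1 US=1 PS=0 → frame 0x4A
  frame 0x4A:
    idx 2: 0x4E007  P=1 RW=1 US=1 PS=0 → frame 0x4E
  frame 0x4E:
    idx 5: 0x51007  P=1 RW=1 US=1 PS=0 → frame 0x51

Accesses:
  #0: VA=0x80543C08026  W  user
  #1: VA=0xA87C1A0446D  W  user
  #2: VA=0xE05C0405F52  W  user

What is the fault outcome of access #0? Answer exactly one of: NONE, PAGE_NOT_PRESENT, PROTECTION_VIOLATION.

Walk each access:
#0 VA=0x80543C08026 (w,user):
  [0] read 0x34 idx=16: raw=0x37007 flags P=1 W=1 U=1 S=0
  [1] read 0x37 idx=21: raw=0x3B007 flags P=1 W=1 U=1 S=0
  [2] read 0x3B idx=30: raw=0x3C007 flags P=1 W=1 U=1 S=0
  [3] read 0x3C idx=8: raw=0x3D007 flags P=1 W=1 U=1 S=0
  ⇒ phys 0x3D026  [4 reads]
#1 VA=0xA87C1A0446D (w,user):
  [0] read 0x34 idx=21: raw=0x3E007 flags P=1 W=1 U=1 S=0
  [1] read 0x3E idx=31: raw=0x3F007 flags P=1 W=1 U=1 S=0
  [2] read 0x3F idx=13: raw=0x41007 flags P=1 W=1 U=1 S=0
  [3] read 0x41 idx=4: raw=0x43007 flags P=1 W=1 U=1 S=0
  ⇒ phys 0x4346D  [4 reads]
#2 VA=0xE05C0405F52 (w,user):
  [0] read 0x34 idx=28: raw=0x46007 flags P=1 W=1 U=1 S=0
  [1] read 0x46 idx=23: raw=0x4A007 flags P=1 W=1 U=1 S=0
  [2] read 0x4A idx=2: raw=0x4E007 flags P=1 W=1 U=1 S=0
  [3] read 0x4E idx=5: raw=0x51007 flags P=1 W=1 U=1 S=0
  ⇒ phys 0x51F52  [4 reads]

Access #0 fault: NONE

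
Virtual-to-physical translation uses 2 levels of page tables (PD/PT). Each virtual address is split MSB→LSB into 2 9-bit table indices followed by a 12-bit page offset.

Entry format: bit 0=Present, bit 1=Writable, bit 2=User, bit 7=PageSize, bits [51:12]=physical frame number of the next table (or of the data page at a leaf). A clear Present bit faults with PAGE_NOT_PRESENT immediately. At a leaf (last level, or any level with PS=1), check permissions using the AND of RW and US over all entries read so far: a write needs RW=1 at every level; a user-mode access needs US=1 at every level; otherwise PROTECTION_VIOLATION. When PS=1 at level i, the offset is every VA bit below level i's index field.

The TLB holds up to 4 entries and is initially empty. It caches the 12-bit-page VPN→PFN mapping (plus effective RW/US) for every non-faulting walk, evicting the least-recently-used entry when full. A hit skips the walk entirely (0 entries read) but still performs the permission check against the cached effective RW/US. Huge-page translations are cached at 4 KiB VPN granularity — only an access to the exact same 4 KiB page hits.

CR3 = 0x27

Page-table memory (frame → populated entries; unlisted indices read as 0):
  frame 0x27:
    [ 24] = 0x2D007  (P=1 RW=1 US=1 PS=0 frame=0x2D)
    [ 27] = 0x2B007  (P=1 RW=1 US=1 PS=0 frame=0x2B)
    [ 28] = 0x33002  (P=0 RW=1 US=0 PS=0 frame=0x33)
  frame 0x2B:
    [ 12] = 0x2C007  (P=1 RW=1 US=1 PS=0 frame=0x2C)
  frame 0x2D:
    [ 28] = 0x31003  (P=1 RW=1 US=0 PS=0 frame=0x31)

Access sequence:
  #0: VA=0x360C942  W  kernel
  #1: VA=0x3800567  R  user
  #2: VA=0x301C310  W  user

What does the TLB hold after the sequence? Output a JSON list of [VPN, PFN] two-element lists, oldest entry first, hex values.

Per-access translation:
#0 VA=0x360C942 (w,kernel):
  L0: frame=0x27 idx=27 entry=0x2B007 [P=1 RW=1 US=1 PS=0]
  L1: frame=0x2B idx=12 entry=0x2C007 [P=1 RW=1 US=1 PS=0]
  ✓ 0x2C942  — 2 lookups
#1 VA=0x3800567 (r,user):
  L0: frame=0x27 idx=28 entry=0x33002 [P=0 RW=1 US=0 PS=0]
  ⇒ fault: PAGE_NOT_PRESENT  — 1 lookups
#2 VA=0x301C310 (w,user):
  L0: frame=0x27 idx=24 entry=0x2D007 [P=1 RW=1 US=1 PS=0]
  L1: frame=0x2D idx=28 entry=0x31003 [P=1 RW=1 US=0 PS=0]
  ⇒ fault: PROTECTION_VIOLATION  — 2 lookups

TLB: [["0x360C", "0x2C"]]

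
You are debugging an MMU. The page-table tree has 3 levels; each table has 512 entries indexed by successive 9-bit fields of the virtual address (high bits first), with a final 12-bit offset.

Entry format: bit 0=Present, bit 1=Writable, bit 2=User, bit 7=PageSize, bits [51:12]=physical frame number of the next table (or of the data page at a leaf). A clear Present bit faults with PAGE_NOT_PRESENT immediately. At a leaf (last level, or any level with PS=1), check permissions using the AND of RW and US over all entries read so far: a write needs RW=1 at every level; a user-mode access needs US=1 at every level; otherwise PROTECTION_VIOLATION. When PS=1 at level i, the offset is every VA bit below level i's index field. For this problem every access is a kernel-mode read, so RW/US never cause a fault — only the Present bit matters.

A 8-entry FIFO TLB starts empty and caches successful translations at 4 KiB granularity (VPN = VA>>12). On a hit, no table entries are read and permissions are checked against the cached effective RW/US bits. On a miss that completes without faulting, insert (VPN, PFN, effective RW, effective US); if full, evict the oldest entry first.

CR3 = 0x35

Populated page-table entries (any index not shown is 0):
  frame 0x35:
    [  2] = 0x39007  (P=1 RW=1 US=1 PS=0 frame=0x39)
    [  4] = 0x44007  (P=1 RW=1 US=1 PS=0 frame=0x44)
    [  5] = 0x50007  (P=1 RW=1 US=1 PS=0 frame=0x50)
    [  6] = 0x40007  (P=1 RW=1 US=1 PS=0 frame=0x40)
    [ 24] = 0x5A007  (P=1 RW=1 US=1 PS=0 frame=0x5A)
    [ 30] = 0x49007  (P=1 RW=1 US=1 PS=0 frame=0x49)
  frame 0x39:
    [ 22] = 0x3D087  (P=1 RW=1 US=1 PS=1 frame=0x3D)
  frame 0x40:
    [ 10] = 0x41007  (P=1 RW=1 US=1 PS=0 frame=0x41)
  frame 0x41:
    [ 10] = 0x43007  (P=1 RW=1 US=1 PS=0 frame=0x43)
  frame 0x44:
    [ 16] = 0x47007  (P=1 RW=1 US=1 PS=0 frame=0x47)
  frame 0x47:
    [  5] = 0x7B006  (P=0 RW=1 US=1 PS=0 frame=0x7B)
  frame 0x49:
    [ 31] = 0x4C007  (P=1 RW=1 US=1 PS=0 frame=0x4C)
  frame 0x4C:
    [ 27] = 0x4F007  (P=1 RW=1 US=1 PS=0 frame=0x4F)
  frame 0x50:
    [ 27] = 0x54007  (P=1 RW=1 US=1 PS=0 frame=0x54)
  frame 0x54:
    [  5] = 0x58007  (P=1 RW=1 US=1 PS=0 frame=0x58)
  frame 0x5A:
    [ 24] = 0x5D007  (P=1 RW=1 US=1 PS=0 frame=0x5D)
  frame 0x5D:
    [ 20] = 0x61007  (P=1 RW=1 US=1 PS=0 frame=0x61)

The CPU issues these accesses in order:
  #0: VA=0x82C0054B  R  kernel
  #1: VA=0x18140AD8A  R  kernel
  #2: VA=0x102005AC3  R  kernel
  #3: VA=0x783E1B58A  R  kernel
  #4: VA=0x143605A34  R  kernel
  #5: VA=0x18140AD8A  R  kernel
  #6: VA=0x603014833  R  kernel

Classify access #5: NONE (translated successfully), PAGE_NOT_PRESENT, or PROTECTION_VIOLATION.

Per-access translation:
#0 VA=0x82C0054B (r,kernel):
  L0 @0x35[2] → 0x39007  P=1,RW=1,US=1,PS=0
  L1 @0x39[22] → 0x3D087  P=1,RW=1,US=1,PS=1
  → PA=0x3D54B (huge @L1)  (2 entries read)
#1 VA=0x18140AD8A (r,kernel):
  L0 @0x35[6] → 0x40007  P=1,RW=1,US=1,PS=0
  L1 @0x40[10] → 0x41007  P=1,RW=1,US=1,PS=0
  L2 @0x41[10] → 0x43007  P=1,RW=1,US=1,PS=0
  → PA=0x43D8A  (3 entries read)
#2 VA=0x102005AC3 (r,kernel):
  L0 @0x35[4] → 0x44007  P=1,RW=1,US=1,PS=0
  L1 @0x44[16] → 0x47007  P=1,RW=1,US=1,PS=0
  L2 @0x47[5] → 0x7B006  P=0,RW=1,US=1,PS=0
  ✗ PAGE_NOT_PRESENT  [3 reads]
#3 VA=0x783E1B58A (r,kernel):
  L0 @0x35[30] → 0x49007  P=1,RW=1,US=1,PS=0
  L1 @0x49[31] → 0x4C007  P=1,RW=1,US=1,PS=0
  L2 @0x4C[27] → 0x4F007  P=1,RW=1,US=1,PS=0
  → PA=0x4F58A  (3 entries read)
#4 VA=0x143605A34 (r,kernel):
  L0 @0x35[5] → 0x50007  P=1,RW=1,US=1,PS=0
  L1 @0x50[27] → 0x54007  P=1,RW=1,US=1,PS=0
  L2 @0x54[5] → 0x58007  P=1,RW=1,US=1,PS=0
  → PA=0x58A34  (3 entries read)
#5 VA=0x18140AD8A (r,kernel):
  TLB hit vpn=0x18140A → PA=0x43D8A
#6 VA=0x603014833 (r,kernel):
  L0 @0x35[24] → 0x5A007  P=1,RW=1,US=1,PS=0
  L1 @0x5A[24] → 0x5D007  P=1,RW=1,US=1,PS=0
  L2 @0x5D[20] → 0x61007  P=1,RW=1,US=1,PS=0
  → PA=0x61833  (3 entries read)

Access #5 fault: NONE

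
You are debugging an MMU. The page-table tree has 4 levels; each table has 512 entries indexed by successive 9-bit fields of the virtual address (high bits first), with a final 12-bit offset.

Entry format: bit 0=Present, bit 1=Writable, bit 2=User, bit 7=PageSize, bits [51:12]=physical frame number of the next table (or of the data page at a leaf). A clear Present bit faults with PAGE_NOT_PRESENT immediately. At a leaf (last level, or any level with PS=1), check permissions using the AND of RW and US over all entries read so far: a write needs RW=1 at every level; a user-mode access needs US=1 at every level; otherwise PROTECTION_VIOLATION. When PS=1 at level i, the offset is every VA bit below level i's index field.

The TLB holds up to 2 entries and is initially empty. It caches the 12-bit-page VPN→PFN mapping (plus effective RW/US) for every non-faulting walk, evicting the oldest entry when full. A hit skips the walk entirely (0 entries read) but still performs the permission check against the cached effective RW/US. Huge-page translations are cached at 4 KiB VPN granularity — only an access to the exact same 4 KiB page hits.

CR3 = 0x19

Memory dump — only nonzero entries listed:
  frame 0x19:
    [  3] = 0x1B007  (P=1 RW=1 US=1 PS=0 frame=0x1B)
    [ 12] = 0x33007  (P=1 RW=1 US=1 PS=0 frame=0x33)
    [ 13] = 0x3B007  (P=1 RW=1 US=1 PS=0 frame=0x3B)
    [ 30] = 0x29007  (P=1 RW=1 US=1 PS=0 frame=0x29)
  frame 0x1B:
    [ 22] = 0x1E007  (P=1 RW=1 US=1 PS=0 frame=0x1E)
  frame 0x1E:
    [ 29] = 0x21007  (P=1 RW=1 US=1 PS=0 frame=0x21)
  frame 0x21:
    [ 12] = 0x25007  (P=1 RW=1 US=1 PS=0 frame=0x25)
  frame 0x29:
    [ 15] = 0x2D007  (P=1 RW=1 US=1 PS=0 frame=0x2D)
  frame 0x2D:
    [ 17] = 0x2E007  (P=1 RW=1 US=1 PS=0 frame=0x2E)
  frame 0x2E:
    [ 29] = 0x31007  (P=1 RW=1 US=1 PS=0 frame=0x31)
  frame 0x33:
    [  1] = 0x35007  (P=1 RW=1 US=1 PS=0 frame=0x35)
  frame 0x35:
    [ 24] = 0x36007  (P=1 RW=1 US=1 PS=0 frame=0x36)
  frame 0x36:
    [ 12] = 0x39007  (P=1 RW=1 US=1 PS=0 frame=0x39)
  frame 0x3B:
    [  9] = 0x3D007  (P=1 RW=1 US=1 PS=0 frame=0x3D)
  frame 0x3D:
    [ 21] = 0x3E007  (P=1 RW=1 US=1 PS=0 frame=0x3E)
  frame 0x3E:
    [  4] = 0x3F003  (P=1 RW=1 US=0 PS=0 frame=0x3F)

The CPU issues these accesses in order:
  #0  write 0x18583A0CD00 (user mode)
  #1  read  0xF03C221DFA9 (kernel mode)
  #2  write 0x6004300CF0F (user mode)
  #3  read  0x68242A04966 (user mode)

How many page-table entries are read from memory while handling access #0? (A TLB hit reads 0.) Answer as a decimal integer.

Per-access translation:
#0 VA=0x18583A0CD00 (w,user):
  lvl0: tbl 0x19, slot 3 ⇒ 0x1B007 (P1/RW1/US1/PS0)
  lvl1: tbl 0x1B, slot 22 ⇒ 0x1E007 (P1/RW1/US1/PS0)
  lvl2: tbl 0x1E, slot 29 ⇒ 0x21007 (P1/RW1/US1/PS0)
  lvl3: tbl 0x21, slot 12 ⇒ 0x25007 (P1/RW1/US1/PS0)
  ✓ 0x25D00  — 4 lookups
#1 VA=0xF03C221DFA9 (r,kernel):
  lvl0: tbl 0x19, slot 30 ⇒ 0x29007 (P1/RW1/US1/PS0)
  lvl1: tbl 0x29, slot 15 ⇒ 0x2D007 (P1/RW1/US1/PS0)
  lvl2: tbl 0x2D, slot 17 ⇒ 0x2E007 (P1/RW1/US1/PS0)
  lvl3: tbl 0x2E, slot 29 ⇒ 0x31007 (P1/RW1/US1/PS0)
  ✓ 0x31FA9  — 4 lookups
#2 VA=0x6004300CF0F (w,user):
  lvl0: tbl 0x19, slot 12 ⇒ 0x33007 (P1/RW1/US1/PS0)
  lvl1: tbl 0x33, slot 1 ⇒ 0x35007 (P1/RW1/US1/PS0)
  lvl2: tbl 0x35, slot 24 ⇒ 0x36007 (P1/RW1/US1/PS0)
  lvl3: tbl 0x36, slot 12 ⇒ 0x39007 (P1/RW1/US1/PS0)
  ✓ 0x39F0F  — 4 lookups
#3 VA=0x68242A04966 (r,user):
  lvl0: tbl 0x19, slot 13 ⇒ 0x3B007 (P1/RW1/US1/PS0)
  lvl1: tbl 0x3B, slot 9 ⇒ 0x3D007 (P1/RW1/US1/PS0)
  lvl2: tbl 0x3D, slot 21 ⇒ 0x3E007 (P1/RW1/US1/PS0)
  lvl3: tbl 0x3E, slot 4 ⇒ 0x3F003 (P1/RW1/US0/PS0)
  → PROTECTION_VIOLATION  (4 entries read)

Entries read for #0: 4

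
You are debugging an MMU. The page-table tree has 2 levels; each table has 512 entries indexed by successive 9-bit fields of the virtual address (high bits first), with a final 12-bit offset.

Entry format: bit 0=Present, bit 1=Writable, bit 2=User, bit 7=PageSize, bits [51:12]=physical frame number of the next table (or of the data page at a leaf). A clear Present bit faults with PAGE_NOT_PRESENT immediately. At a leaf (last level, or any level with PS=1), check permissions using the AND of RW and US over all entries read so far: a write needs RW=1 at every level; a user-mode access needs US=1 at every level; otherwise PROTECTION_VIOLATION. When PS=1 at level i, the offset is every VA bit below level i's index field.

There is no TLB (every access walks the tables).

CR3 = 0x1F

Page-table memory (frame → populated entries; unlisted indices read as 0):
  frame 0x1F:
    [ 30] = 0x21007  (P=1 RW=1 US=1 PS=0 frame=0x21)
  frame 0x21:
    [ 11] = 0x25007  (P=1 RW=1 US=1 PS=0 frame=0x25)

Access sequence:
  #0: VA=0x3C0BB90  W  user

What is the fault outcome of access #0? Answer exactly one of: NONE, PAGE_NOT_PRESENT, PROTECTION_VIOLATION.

Per-access translation:
#0 VA=0x3C0BB90 (w,user):
  L0 @0x1F[30] → 0x21007  P=1,RW=1,US=1,PS=0
  L1 @0x21[11] → 0x25007  P=1,RW=1,US=1,PS=0
  → PA=0x25B90  (2 entries read)

Access #0 fault: NONE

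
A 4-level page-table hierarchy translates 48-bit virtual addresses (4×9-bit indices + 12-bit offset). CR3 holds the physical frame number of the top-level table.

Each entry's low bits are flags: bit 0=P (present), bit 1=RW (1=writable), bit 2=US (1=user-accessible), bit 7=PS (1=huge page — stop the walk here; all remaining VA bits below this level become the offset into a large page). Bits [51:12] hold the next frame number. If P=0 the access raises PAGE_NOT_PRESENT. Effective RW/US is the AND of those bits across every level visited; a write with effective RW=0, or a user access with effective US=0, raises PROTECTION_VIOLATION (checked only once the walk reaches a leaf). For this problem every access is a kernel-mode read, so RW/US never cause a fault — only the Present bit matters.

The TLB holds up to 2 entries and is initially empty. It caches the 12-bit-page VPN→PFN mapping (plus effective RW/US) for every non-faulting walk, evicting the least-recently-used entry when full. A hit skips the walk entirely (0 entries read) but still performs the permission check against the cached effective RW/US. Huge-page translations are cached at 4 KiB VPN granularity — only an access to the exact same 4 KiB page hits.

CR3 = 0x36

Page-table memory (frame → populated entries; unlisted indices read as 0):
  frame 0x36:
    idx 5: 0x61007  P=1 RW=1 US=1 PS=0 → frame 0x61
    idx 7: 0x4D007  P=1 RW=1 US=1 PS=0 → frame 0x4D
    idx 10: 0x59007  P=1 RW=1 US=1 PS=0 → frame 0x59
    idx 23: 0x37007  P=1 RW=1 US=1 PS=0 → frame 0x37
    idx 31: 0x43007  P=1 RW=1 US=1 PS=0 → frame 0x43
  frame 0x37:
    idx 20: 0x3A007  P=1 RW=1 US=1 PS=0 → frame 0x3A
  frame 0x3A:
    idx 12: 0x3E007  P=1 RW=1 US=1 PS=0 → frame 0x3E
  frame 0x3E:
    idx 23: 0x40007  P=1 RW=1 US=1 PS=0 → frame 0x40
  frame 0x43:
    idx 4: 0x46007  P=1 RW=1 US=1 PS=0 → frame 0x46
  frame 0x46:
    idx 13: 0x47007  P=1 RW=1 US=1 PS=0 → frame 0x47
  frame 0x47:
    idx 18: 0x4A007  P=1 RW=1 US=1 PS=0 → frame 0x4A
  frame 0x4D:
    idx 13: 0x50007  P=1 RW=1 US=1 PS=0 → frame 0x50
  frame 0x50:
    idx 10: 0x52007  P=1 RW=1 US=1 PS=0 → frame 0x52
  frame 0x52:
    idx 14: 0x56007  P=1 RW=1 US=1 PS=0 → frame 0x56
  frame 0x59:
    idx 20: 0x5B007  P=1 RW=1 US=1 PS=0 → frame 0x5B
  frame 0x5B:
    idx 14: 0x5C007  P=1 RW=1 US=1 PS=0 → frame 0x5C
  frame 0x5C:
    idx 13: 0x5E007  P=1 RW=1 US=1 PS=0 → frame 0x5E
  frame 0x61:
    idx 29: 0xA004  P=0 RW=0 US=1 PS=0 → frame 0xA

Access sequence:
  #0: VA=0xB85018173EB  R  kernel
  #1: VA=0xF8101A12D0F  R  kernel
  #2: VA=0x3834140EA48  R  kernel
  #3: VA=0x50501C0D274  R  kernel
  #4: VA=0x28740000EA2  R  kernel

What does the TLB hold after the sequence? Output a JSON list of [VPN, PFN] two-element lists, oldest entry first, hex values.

Trace:
#0 VA=0xB85018173EB (r,kernel):
  L0 @0x36[23] → 0x37007  P=1,RW=1,US=1,PS=0
  L1 @0x37[20] → 0x3A007  P=1,RW=1,US=1,PS=0
  L2 @0x3A[12] → 0x3E007  P=1,RW=1,US=1,PS=0
  L3 @0x3E[23] → 0x40007  P=1,RW=1,US=1,PS=0
  ⇒ phys 0x403EB  [4 reads]
#1 VA=0xF8101A12D0F (r,kernel):
  L0 @0x36[31] → 0x43007  P=1,RW=1,US=1,PS=0
  L1 @0x43[4] → 0x46007  P=1,RW=1,US=1,PS=0
  L2 @0x46[13] → 0x47007  P=1,RW=1,US=1,PS=0
  L3 @0x47[18] → 0x4A007  P=1,RW=1,US=1,PS=0
  ⇒ phys 0x4AD0F  [4 reads]
#2 VA=0x3834140EA48 (r,kernel):
  L0 @0x36[7] → 0x4D007  P=1,RW=1,US=1,PS=0
  L1 @0x4D[13] → 0x50007  P=1,RW=1,US=1,PS=0
  L2 @0x50[10] → 0x52007  P=1,RW=1,US=1,PS=0
  L3 @0x52[14] → 0x56007  P=1,RW=1,US=1,PS=0
  ⇒ phys 0x56A48  [4 reads]
#3 VA=0x50501C0D274 (r,kernel):
  L0 @0x36[10] → 0x59007  P=1,RW=1,US=1,PS=0
  L1 @0x59[20] → 0x5B007  P=1,RW=1,US=1,PS=0
  L2 @0x5B[14] → 0x5C007  P=1,RW=1,US=1,PS=0
  L3 @0x5C[13] → 0x5E007  P=1,RW=1,US=1,PS=0
  ⇒ phys 0x5E274  [4 reads]
#4 VA=0x28740000EA2 (r,kernel):
  L0 @0x36[5] → 0x61007  P=1,RW=1,US=1,PS=0
  L1 @0x61[29] → 0xA004  P=0,RW=0,US=1,PS=0
  → PAGE_NOT_PRESENT  (2 entries read)

TLB: [["0x3834140E", "0x56"], ["0x50501C0D", "0x5E"]]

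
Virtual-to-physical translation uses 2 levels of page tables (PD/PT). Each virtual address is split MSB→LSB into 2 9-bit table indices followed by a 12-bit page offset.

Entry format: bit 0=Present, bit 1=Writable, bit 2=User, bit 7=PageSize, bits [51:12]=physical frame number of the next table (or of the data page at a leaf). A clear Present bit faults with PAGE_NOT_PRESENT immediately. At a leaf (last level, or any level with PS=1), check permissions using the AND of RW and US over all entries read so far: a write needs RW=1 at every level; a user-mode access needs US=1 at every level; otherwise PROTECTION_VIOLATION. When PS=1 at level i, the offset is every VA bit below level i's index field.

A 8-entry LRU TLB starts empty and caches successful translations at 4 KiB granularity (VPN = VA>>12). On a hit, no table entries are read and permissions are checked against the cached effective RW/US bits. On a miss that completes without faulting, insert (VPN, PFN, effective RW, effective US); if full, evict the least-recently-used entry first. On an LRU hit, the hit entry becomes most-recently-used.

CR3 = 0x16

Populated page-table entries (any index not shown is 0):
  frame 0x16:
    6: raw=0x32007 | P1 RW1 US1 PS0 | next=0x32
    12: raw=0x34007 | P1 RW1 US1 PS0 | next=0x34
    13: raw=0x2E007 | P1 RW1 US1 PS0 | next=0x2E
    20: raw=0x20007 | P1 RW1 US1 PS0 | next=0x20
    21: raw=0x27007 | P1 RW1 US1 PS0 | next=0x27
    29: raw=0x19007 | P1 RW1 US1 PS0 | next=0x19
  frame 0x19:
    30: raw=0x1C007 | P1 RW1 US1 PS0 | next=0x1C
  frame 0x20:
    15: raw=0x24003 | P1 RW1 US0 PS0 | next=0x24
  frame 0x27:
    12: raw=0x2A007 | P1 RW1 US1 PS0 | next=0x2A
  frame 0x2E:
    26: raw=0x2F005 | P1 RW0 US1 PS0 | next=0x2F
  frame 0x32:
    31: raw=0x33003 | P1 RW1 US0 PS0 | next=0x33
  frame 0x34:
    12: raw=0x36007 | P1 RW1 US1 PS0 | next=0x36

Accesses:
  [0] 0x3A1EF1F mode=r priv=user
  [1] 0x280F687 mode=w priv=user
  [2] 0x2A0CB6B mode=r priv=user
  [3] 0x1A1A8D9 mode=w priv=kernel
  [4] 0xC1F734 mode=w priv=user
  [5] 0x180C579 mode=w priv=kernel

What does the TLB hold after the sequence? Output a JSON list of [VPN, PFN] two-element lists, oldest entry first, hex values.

Trace:
#0 VA=0x3A1EF1F (r,user):
  lvl0: tbl 0x16, slot 29 ⇒ 0x19007 (P1/RW1/US1/PS0)
  lvl1: tbl 0x19, slot 30 ⇒ 0x1C007 (P1/RW1/US1/PS0)
  → PA=0x1CF1F  (2 entries read)
#1 VA=0x280F687 (w,user):
  lvl0: tbl 0x16, slot 20 ⇒ 0x20007 (P1/RW1/US1/PS0)
  lvl1: tbl 0x20, slot 15 ⇒ 0x24003 (P1/RW1/US0/PS0)
  ⇒ fault: PROTECTION_VIOLATION  — 2 lookups
#2 VA=0x2A0CB6B (r,user):
  lvl0: tbl 0x16, slot 21 ⇒ 0x27007 (P1/RW1/US1/PS0)
  lvl1: tbl 0x27, slot 12 ⇒ 0x2A007 (P1/RW1/US1/PS0)
  → PA=0x2AB6B  (2 entries read)
#3 VA=0x1A1A8D9 (w,kernel):
  lvl0: tbl 0x16, slot 13 ⇒ 0x2E007 (P1/RW1/US1/PS0)
  lvl1: tbl 0x2E, slot 26 ⇒ 0x2F005 (P1/RW0/US1/PS0)
  ⇒ fault: PROTECTION_VIOLATION  — 2 lookups
#4 VA=0xC1F734 (w,user):
  lvl0: tbl 0x16, slot 6 ⇒ 0x32007 (P1/RW1/US1/PS0)
  lvl1: tbl 0x32, slot 31 ⇒ 0x33003 (P1/RW1/US0/PS0)
  ⇒ fault: PROTECTION_VIOLATION  — 2 lookups
#5 VA=0x180C579 (w,kernel):
  lvl0: tbl 0x16, slot 12 ⇒ 0x34007 (P1/RW1/US1/PS0)
  lvl1: tbl 0x34, slot 12 ⇒ 0x36007 (P1/RW1/US1/PS0)
  → PA=0x36579  (2 entries read)

TLB: [["0x3A1E", "0x1C"], ["0x2A0C", "0x2A"], ["0x180C", "0x36"]]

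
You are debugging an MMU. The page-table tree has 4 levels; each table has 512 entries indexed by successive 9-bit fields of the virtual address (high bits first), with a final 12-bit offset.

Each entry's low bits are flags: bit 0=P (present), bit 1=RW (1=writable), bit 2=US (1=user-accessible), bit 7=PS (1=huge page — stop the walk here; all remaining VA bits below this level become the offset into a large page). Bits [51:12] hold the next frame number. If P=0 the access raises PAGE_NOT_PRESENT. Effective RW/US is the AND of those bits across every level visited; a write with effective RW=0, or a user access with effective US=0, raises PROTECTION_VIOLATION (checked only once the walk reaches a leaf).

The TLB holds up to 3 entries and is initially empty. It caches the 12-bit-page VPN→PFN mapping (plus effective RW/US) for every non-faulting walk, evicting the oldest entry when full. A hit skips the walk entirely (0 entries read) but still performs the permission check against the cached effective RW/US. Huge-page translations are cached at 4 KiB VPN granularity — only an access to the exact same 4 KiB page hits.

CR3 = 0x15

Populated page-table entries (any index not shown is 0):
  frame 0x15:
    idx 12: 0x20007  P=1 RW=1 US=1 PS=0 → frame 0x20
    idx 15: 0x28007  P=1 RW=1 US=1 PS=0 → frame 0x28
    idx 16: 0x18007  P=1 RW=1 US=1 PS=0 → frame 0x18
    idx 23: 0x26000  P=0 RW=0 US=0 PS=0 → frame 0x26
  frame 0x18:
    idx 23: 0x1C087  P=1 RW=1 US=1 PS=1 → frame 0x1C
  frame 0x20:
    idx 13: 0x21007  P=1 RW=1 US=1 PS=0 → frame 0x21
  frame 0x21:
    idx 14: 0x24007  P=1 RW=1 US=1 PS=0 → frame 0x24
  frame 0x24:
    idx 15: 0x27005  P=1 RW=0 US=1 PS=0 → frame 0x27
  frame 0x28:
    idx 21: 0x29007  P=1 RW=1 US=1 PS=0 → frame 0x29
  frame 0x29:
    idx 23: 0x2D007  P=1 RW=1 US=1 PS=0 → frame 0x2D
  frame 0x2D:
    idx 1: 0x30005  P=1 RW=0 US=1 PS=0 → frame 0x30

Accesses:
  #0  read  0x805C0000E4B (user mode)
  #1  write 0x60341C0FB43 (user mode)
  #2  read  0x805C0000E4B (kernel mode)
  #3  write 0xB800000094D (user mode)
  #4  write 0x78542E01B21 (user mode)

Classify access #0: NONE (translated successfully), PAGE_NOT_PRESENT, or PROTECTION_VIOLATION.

Per-access translation:
#0 VA=0x805C0000E4B (r,user):
  L0: frame=0x15 idx=16 entry=0x18007 [P=1 RW=1 US=1 PS=0]
  L1: frame=0x18 idx=23 entry=0x1C087 [P=1 RW=1 US=1 PS=1]
  → PA=0x1CE4B (huge @L1)  (2 entries read)
#1 VA=0x60341C0FB43 (w,user):
  L0: frame=0x15 idx=12 entry=0x20007 [P=1 RW=1 US=1 PS=0]
  L1: frame=0x20 idx=13 entry=0x21007 [P=1 RW=1 US=1 PS=0]
  L2: frame=0x21 idx=14 entry=0x24007 [P=1 RW=1 US=1 PS=0]
  L3: frame=0x24 idx=15 entry=0x27005 [P=1 RW=0 US=1 PS=0]
  ✗ PROTECTION_VIOLATION  [4 reads]
#2 VA=0x805C0000E4B (r,kernel):
  TLB hit vpn=0x805C0000 → PA=0x1CE4B
#3 VA=0xB800000094D (w,user):
  L0: frame=0x15 idx=23 entry=0x26000 [P=0 RW=0 US=0 PS=0]
  ✗ PAGE_NOT_PRESENT  [1 reads]
#4 VA=0x78542E01B21 (w,user):
  L0: frame=0x15 idx=15 entry=0x28007 [P=1 RW=1 US=1 PS=0]
  L1: frame=0x28 idx=21 entry=0x29007 [P=1 RW=1 US=1 PS=0]
  L2: frame=0x29 idx=23 entry=0x2D007 [P=1 RW=1 US=1 PS=0]
  L3: frame=0x2D idx=1 entry=0x30005 [P=1 RW=0 US=1 PS=0]
  ✗ PROTECTION_VIOLATION  [4 reads]

Access #0 fault: NONE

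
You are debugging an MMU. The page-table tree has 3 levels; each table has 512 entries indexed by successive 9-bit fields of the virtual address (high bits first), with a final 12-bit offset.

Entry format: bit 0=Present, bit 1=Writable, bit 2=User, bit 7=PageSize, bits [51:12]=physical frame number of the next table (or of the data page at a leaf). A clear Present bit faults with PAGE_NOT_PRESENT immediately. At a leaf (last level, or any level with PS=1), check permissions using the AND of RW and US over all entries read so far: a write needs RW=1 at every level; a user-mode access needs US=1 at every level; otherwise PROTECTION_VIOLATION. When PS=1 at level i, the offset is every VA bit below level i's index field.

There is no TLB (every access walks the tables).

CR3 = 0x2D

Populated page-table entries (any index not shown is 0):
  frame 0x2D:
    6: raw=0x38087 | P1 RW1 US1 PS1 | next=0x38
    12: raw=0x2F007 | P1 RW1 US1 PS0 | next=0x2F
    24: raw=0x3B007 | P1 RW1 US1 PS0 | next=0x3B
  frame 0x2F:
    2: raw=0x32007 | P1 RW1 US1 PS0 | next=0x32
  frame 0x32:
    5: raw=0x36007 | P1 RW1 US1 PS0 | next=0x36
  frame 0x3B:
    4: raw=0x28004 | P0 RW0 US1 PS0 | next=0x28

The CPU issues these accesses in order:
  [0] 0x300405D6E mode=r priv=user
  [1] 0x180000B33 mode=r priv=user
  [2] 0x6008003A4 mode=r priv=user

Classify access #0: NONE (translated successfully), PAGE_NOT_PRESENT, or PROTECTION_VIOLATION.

Per-access translation:
#0 VA=0x300405D6E (r,user):
  L0 @0x2D[12] → 0x2F007  P=1,RW=1,US=1,PS=0
  L1 @0x2F[2] → 0x32007  P=1,RW=1,US=1,PS=0
  L2 @0x32[5] → 0x36007  P=1,RW=1,US=1,PS=0
  ✓ 0x36D6E  — 3 lookups
#1 VA=0x180000B33 (r,user):
  L0 @0x2D[6] → 0x38087  P=1,RW=1,US=1,PS=1
  ✓ 0x38B33 (huge @L0)  — 1 lookups
#2 VA=0x6008003A4 (r,user):
  L0 @0x2D[24] → 0x3B007  P=1,RW=1,US=1,PS=0
  L1 @0x3B[4] → 0x28004  P=0,RW=0,US=1,PS=0
  → PAGE_NOT_PRESENT  (2 entries read)

Access #0 fault: NONE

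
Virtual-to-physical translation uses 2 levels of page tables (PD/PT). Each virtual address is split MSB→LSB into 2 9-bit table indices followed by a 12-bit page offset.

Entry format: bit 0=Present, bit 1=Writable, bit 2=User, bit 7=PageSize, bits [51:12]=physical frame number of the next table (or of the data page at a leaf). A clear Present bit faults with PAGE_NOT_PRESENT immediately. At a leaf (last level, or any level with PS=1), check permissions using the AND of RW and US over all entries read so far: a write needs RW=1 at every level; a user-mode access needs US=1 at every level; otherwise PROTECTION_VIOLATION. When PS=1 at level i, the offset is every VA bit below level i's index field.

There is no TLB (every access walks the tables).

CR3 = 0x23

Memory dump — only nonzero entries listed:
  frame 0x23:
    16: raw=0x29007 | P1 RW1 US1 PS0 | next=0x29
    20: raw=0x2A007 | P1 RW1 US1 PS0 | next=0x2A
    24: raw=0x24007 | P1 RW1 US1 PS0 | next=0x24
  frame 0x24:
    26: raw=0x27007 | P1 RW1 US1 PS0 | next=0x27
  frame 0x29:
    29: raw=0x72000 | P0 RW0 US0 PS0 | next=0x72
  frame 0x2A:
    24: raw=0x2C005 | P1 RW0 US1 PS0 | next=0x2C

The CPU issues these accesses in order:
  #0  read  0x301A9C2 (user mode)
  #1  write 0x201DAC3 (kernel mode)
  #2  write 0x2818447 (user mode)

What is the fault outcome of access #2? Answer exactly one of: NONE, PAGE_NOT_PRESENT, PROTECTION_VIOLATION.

Walk each access:
#0 VA=0x301A9C2 (r,user):
  [0] read 0x23 idx=24: raw=0x24007 flags P=1 W=1 U=1 S=0
  [1] read 0x24 idx=26: raw=0x27007 flags P=1 W=1 U=1 S=0
  → PA=0x279C2  (2 entries read)
#1 VA=0x201DAC3 (w,kernel):
  [0] read 0x23 idx=16: raw=0x29007 flags P=1 W=1 U=1 S=0
  [1] read 0x29 idx=29: raw=0x72000 flags P=0 W=0 U=0 S=0
  ✗ PAGE_NOT_PRESENT  [2 reads]
#2 VA=0x2818447 (w,user):
  [0] read 0x23 idx=20: raw=0x2A007 flags P=1 W=1 U=1 S=0
  [1] read 0x2A idx=24: raw=0x2C005 flags P=1 W=0 U=1 S=0
  ✗ PROTECTION_VIOLATION  [2 reads]

Access #2 fault: PROTECTION_VIOLATION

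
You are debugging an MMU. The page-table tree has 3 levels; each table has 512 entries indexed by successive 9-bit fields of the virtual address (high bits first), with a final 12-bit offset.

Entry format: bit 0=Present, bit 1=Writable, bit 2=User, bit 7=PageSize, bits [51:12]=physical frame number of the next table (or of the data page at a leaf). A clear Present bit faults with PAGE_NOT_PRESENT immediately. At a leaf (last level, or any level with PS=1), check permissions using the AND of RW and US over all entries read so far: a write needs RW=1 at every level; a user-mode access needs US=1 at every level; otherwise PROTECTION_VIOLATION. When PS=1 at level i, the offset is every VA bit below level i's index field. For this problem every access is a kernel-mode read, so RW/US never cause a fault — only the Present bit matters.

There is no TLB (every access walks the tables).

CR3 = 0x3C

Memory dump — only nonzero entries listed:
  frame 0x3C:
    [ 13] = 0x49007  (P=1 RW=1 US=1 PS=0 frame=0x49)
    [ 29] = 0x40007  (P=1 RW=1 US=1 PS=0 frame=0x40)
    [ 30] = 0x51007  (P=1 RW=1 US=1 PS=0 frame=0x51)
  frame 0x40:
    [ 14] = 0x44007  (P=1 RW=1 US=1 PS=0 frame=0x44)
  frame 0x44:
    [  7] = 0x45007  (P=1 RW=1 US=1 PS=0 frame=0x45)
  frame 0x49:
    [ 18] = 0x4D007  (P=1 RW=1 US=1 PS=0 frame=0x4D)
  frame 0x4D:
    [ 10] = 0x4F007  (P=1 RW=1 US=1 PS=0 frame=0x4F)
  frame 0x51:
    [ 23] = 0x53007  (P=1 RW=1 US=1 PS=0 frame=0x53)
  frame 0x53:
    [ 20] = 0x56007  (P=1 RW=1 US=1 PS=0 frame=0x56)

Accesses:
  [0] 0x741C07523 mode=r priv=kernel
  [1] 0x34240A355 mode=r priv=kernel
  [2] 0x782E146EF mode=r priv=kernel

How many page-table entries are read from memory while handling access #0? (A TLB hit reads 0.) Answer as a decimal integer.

Walk each access:
#0 VA=0x741C07523 (r,kernel):
  L0: frame=0x3C idx=29 entry=0x40007 [P=1 RW=1 US=1 PS=0]
  L1: frame=0x40 idx=14 entry=0x44007 [P=1 RW=1 US=1 PS=0]
  L2: frame=0x44 idx=7 entry=0x45007 [P=1 RW=1 US=1 PS=0]
  ⇒ phys 0x45523  [3 reads]
#1 VA=0x34240A355 (r,kernel):
  L0: frame=0x3C idx=13 entry=0x49007 [P=1 RW=1 US=1 PS=0]
  L1: frame=0x49 idx=18 entry=0x4D007 [P=1 RW=1 US=1 PS=0]
  L2: frame=0x4D idx=10 entry=0x4F007 [P=1 RW=1 US=1 PS=0]
  ⇒ phys 0x4F355  [3 reads]
#2 VA=0x782E146EF (r,kernel):
  L0: frame=0x3C idx=30 entry=0x51007 [P=1 RW=1 US=1 PS=0]
  L1: frame=0x51 idx=23 entry=0x53007 [P=1 RW=1 US=1 PS=0]
  L2: frame=0x53 idx=20 entry=0x56007 [P=1 RW=1 US=1 PS=0]
  ⇒ phys 0x566EF  [3 reads]

Entries read for #0: 3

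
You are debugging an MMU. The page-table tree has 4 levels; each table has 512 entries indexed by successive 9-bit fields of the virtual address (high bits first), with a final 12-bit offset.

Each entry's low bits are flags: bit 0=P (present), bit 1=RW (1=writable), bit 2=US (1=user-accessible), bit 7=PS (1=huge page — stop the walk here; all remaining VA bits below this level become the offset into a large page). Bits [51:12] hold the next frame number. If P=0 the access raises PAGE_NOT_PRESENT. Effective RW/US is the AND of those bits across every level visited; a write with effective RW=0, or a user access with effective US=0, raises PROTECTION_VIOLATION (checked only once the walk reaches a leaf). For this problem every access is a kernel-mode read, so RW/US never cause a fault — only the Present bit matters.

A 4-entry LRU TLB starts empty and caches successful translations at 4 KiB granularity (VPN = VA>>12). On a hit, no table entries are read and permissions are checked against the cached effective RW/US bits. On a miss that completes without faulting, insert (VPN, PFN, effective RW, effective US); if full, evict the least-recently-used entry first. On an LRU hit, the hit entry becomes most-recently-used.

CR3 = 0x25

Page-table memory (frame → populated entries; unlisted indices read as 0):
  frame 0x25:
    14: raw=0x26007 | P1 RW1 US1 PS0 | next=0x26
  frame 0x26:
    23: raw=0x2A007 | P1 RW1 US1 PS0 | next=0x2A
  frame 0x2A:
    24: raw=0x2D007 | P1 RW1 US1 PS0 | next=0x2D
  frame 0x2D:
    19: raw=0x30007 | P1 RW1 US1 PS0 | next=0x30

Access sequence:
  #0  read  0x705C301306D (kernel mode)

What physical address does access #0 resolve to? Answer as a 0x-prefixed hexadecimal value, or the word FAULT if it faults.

Trace:
#0 VA=0x705C301306D (r,kernel):
  [0] read 0x25 idx=14: raw=0x26007 flags P=1 W=1 U=1 S=0
  [1] read 0x26 idx=23: raw=0x2A007 flags P=1 W=1 U=1 S=0
  [2] read 0x2A idx=24: raw=0x2D007 flags P=1 W=1 U=1 S=0
  [3] read 0x2D idx=19: raw=0x30007 flags P=1 W=1 U=1 S=0
  → PA=0x3006D  (4 entries read)

Access #0 PA: 0x3006D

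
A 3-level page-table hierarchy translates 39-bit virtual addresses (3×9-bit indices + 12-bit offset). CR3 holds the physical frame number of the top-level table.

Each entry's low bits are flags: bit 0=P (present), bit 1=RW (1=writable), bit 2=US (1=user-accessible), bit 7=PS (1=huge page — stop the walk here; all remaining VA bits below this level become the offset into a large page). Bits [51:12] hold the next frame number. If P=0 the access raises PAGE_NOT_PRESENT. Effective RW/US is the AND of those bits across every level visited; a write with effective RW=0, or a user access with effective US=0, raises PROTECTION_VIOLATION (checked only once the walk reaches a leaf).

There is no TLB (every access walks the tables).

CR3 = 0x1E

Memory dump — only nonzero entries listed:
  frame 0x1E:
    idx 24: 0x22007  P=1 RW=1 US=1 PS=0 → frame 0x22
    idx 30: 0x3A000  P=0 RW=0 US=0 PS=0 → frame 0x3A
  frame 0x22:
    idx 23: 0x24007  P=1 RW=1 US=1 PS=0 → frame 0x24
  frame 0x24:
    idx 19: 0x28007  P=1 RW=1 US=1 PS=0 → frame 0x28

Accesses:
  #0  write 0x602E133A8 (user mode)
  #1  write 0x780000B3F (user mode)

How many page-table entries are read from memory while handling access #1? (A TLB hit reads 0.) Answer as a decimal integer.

Per-access translation:
#0 VA=0x602E133A8 (w,user):
  L0 @0x1E[24] → 0x22007  P=1,RW=1,US=1,PS=0
  L1 @0x22[23] → 0x24007  P=1,RW=1,US=1,PS=0
  L2 @0x24[19] → 0x28007  P=1,RW=1,US=1,PS=0
  → PA=0x283A8  (3 entries read)
#1 VA=0x780000B3F (w,user):
  L0 @0x1E[30] → 0x3A000  P=0,RW=0,US=0,PS=0
  → PAGE_NOT_PRESENT  (1 entries read)

Entries read for #1: 1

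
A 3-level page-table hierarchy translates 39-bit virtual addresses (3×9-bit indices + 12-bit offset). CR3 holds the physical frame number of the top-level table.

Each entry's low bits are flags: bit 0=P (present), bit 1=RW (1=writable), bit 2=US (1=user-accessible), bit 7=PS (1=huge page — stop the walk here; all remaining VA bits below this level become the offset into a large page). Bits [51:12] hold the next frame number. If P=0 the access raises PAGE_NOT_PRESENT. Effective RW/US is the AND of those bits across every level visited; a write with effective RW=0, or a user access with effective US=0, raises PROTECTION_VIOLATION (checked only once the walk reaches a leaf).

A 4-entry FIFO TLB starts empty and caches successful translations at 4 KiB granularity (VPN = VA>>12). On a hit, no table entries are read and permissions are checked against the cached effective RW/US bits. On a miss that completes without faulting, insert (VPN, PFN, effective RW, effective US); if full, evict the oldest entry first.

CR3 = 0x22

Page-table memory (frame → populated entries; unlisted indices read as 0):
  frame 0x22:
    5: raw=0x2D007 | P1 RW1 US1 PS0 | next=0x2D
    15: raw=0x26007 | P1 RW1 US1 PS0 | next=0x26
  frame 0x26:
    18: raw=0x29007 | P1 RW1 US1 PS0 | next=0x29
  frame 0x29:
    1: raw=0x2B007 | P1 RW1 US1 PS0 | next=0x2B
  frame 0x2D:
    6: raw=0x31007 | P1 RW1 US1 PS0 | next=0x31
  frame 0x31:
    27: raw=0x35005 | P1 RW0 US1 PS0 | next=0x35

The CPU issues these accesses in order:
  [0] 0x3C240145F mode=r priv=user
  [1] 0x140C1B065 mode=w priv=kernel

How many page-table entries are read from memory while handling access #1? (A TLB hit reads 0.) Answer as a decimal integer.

Walk each access:
#0 VA=0x3C240145F (r,user):
  L0 @0x22[15] → 0x26007  P=1,RW=1,US=1,PS=0
  L1 @0x26[18] → 0x29007  P=1,RW=1,US=1,PS=0
  L2 @0x29[1] → 0x2B007  P=1,RW=1,US=1,PS=0
  → PA=0x2B45F  (3 entries read)
#1 VA=0x140C1B065 (w,kernel):
  L0 @0x22[5] → 0x2D007  P=1,RW=1,US=1,PS=0
  L1 @0x2D[6] → 0x31007  P=1,RW=1,US=1,PS=0
  L2 @0x31[27] → 0x35005  P=1,RW=0,US=1,PS=0
  → PROTECTION_VIOLATION  (3 entries read)

Entries read for #1: 3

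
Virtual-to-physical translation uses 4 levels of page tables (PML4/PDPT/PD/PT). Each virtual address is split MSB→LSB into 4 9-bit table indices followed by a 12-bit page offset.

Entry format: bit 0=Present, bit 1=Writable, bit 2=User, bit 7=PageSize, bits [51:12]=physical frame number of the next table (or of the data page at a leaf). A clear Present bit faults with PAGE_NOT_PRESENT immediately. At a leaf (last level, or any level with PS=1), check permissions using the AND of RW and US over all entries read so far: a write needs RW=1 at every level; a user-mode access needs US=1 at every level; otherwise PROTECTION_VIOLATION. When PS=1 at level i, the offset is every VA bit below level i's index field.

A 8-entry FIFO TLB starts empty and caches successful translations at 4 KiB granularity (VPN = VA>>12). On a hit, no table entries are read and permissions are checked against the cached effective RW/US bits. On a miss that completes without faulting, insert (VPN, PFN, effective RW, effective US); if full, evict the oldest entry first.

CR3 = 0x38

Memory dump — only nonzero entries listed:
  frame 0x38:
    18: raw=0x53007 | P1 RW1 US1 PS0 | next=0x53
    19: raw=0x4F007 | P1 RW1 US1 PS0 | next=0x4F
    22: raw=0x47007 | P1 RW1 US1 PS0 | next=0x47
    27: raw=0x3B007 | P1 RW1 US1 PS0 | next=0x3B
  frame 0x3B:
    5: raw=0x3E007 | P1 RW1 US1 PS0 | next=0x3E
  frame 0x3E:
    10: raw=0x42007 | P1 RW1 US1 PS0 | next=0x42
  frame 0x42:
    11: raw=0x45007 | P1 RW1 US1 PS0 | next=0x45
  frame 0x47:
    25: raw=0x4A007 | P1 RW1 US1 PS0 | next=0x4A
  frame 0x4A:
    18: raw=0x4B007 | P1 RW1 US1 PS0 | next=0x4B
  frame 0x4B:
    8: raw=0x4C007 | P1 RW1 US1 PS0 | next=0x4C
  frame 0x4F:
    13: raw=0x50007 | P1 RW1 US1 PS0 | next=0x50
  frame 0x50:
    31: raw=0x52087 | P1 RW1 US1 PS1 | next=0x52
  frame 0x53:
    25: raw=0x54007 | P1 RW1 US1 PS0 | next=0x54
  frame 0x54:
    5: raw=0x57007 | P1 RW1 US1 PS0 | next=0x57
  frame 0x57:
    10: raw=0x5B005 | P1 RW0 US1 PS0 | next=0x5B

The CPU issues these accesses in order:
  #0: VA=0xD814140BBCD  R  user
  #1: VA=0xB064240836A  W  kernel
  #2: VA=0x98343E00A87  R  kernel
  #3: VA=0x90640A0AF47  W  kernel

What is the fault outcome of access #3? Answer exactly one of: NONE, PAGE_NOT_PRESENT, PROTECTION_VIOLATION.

Per-access translation:
#0 VA=0xD814140BBCD (r,user):
  [0] read 0x38 idx=27: raw=0x3B007 flags P=1 W=1 U=1 S=0
  [1] read 0x3B idx=5: raw=0x3E007 flags P=1 W=1 U=1 S=0
  [2] read 0x3E idx=10: raw=0x42007 flags P=1 W=1 U=1 S=0
  [3] read 0x42 idx=11: raw=0x45007 flags P=1 W=1 U=1 S=0
  → PA=0x45BCD  (4 entries read)
#1 VA=0xB064240836A (w,kernel):
  [0] read 0x38 idx=22: raw=0x47007 flags P=1 W=1 U=1 S=0
  [1] read 0x47 idx=25: raw=0x4A007 flags P=1 W=1 U=1 S=0
  [2] read 0x4A idx=18: raw=0x4B007 flags P=1 W=1 U=1 S=0
  [3] read 0x4B idx=8: raw=0x4C007 flags P=1 W=1 U=1 S=0
  → PA=0x4C36A  (4 entries read)
#2 VA=0x98343E00A87 (r,kernel):
  [0] read 0x38 idx=19: raw=0x4F007 flags P=1 W=1 U=1 S=0
  [1] read 0x4F idx=13: raw=0x50007 flags P=1 W=1 U=1 S=0
  [2] read 0x50 idx=31: raw=0x52087 flags P=1 W=1 U=1 S=1
  → PA=0x52A87 (huge @L2)  (3 entries read)
#3 VA=0x90640A0AF47 (w,kernel):
  [0] read 0x38 idx=18: raw=0x53007 flags P=1 W=1 U=1 S=0
  [1] read 0x53 idx=25: raw=0x54007 flags P=1 W=1 U=1 S=0
  [2] read 0x54 idx=5: raw=0x57007 flags P=1 W=1 U=1 S=0
  [3] read 0x57 idx=10: raw=0x5B005 flags P=1 W=0 U=1 S=0
  → PROTECTION_VIOLATION  (4 entries read)

Access #3 fault: PROTECTION_VIOLATION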